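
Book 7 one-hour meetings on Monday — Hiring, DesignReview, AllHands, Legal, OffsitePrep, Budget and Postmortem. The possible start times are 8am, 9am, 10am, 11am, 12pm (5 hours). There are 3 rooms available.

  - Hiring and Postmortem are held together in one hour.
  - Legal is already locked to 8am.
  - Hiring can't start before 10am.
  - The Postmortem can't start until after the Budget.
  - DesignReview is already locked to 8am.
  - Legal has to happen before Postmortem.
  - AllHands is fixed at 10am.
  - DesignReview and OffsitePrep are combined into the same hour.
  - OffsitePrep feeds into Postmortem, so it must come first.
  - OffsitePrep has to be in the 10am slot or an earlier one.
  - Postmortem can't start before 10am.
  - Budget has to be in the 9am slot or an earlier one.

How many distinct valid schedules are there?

3

Enumerating: Hiring in 10am, Legal in 8am, OffsitePrep in 8am, Postmortem in 10am, AllHands in 10am, Budget in 9am, DesignReview in 8am | AllHands in 10am, DesignReview in 8am, Hiring in 11am, Budget in 9am, OffsitePrep in 8am, Legal in 8am, Postmortem in 11am | OffsitePrep=8am; AllHands=10am; Budget=9am; Hiring=12pm; Postmortem=12pm; Legal=8am; DesignReview=8am.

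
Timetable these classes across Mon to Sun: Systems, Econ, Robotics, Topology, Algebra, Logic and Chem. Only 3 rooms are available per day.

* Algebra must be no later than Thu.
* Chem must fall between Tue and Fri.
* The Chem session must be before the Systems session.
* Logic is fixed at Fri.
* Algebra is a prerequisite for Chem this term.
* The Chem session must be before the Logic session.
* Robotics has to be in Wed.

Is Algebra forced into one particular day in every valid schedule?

No

Algebra can be Mon (e.g. Robotics -> Wed, Algebra -> Mon, Econ -> Mon, Topology -> Mon, Logic -> Fri, Chem -> Tue, Systems -> Wed) or Tue (e.g. Systems in Thu, Econ in Mon, Topology in Mon, Algebra in Tue, Robotics in Wed, Chem in Wed, Logic in Fri).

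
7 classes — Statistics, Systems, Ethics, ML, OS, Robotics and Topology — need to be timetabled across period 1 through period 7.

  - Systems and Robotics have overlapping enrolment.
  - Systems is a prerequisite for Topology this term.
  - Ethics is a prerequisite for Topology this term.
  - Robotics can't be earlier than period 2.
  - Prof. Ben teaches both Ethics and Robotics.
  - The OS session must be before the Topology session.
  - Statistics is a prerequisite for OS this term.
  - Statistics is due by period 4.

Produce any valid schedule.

OS=period 2; ML=period 1; Statistics=period 1; Ethics=period 1; Systems=period 1; Robotics=period 2; Topology=period 3

Checking: OS(period 2) before Topology(period 3); Statistics(period 1) before OS(period 2); Systems(period 1) before Topology(period 3); Ethics(period 1) before Topology(period 3); Ethics(period 1) != Robotics(period 2); Systems(period 1) != Robotics(period 2); Robotics=period 2 in [period 2,period 7]; Statistics=period 1 in [period 1,period 4].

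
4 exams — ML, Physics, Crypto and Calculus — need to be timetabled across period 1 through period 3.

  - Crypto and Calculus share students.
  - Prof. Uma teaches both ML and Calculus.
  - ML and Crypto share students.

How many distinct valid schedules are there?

18

Splitting on ML: it can be period 1 (6), period 2 (6), period 3 (6). Listing each branch's schedules as (Physics, Crypto, Calculus) by period number:
ML=period 1: (1,2,3) (1,3,2) (2,2,3) (2,3,2) (3,2,3) (3,3,2) — 6.
ML=period 2: (1,1,3) (1,3,1) (2,1,3) (2,3,1) (3,1,3) (3,3,1) — 6.
ML=period 3: (1,1,2) (1,2,1) (2,1,2) (2,2,1) (3,1,2) (3,2,1) — 6.
Summing: 6 + 6 + 6 = 18.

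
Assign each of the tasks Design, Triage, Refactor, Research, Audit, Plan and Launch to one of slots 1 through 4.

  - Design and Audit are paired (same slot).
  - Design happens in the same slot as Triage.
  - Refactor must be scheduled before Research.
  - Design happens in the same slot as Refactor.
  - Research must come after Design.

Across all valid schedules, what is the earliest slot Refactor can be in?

1

Downstream work caps Refactor at 3.
Refactor at 1 is achievable: Launch in 1, Refactor in 1, Audit in 1, Plan in 1, Design in 1, Triage in 1, Research in 2.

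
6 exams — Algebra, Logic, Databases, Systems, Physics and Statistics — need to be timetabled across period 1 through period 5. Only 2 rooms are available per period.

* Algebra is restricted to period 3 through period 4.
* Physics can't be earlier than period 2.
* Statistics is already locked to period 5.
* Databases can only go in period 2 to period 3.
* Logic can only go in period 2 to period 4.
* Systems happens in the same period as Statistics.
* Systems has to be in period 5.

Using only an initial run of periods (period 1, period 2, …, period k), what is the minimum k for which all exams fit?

With at most 2 per period and 6 exams, at least 3 periods are needed.
Systems can't be placed before period 5, so the schedule must run through at least period 5.
5 works (last occupied period: period 5): for example Statistics -> period 5, Databases -> period 2, Physics -> period 3, Algebra -> period 3, Logic -> period 2, Systems -> period 5.

5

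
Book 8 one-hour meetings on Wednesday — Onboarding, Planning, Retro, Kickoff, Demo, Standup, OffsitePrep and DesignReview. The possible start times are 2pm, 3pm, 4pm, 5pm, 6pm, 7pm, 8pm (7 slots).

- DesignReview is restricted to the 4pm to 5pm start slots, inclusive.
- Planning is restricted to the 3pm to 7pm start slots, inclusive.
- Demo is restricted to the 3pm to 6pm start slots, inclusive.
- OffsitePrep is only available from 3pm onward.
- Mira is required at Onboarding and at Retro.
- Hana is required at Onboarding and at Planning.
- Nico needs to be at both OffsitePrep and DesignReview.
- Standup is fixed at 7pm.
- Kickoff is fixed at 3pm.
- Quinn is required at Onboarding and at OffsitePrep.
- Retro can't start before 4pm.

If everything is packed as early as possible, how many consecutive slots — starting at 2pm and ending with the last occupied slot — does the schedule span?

Standup can't be placed before 7pm — that is slot 6 counting from 2pm — so the schedule must run through at least 6 slots.
6 works (last occupied slot: 7pm): for example Onboarding -> 2pm; OffsitePrep -> 3pm; Retro -> 4pm; Kickoff -> 3pm; DesignReview -> 4pm; Standup -> 7pm; Demo -> 3pm; Planning -> 3pm.

6 slots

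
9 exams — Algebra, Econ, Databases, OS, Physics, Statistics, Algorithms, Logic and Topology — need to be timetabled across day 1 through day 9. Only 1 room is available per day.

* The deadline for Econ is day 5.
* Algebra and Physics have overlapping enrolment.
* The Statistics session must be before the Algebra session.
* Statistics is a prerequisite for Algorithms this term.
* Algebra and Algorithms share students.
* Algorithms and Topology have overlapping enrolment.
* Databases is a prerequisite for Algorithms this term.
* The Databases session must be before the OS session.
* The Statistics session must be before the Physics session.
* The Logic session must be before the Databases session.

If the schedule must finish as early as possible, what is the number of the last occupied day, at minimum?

9

The precedence chain requires at least 3 distinct days.
With at most 1 per day and 9 exams, at least 9 days are needed.
9 works (last occupied day: day 9): for example Topology in day 9, OS in day 7, Logic in day 2, Statistics in day 4, Databases in day 3, Econ in day 1, Physics in day 8, Algorithms in day 5, Algebra in day 6.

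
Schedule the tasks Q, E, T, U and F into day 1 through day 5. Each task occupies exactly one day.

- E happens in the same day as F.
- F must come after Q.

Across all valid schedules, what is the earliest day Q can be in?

Downstream work caps Q at day 4.
Q at day 1 is achievable: T -> day 1, Q -> day 1, U -> day 1, F -> day 2, E -> day 2.

day 1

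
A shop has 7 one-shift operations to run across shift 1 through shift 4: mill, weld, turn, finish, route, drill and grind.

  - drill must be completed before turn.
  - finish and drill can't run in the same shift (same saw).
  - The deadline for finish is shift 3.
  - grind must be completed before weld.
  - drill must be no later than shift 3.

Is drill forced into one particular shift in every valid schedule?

drill can be shift 1 (e.g. drill in shift 1; turn in shift 2; finish in shift 2; weld in shift 2; mill in shift 1; grind in shift 1; route in shift 1) or shift 2 (e.g. drill -> shift 2; finish -> shift 1; turn -> shift 3; mill -> shift 1; weld -> shift 2; route -> shift 1; grind -> shift 1).

No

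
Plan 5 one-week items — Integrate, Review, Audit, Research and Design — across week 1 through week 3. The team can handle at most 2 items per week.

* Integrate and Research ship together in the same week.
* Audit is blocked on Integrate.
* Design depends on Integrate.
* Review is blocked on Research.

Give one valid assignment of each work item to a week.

Review -> week 2, Research -> week 1, Integrate -> week 1, Design -> week 3, Audit -> week 2

Checking: Integrate(week 1) before Design(week 3); Research(week 1) before Review(week 2); Integrate(week 1) before Audit(week 2); Integrate = Research = week 1; max 2 per week (cap 2).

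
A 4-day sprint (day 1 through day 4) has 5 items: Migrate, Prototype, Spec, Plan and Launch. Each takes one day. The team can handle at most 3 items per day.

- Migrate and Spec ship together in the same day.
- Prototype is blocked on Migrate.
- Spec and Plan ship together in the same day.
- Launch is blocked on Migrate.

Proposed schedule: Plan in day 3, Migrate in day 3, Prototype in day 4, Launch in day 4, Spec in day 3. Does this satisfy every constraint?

The team can handle at most 3 items per day — holds.
Prototype is blocked on Migrate — holds.
Spec and Plan ship together in the same day — holds.
Launch is blocked on Migrate — holds.
Migrate and Spec ship together in the same day — holds.

Valid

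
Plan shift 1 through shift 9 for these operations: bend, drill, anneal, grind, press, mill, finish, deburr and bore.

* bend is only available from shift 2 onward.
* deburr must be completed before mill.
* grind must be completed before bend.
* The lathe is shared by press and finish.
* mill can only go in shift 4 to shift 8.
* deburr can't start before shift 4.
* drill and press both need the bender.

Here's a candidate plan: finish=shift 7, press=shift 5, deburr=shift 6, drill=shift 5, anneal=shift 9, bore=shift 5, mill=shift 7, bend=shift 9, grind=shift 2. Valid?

The lathe is shared by press and finish — holds.
bend is only available from shift 2 onward — holds.
mill can only go in shift 4 to shift 8 — holds.
drill and press both need the bender — violated.
deburr can't start before shift 4 — holds.
grind must be completed before bend — holds.
deburr must be completed before mill — holds.

No. drill and press both need the bender is not satisfied.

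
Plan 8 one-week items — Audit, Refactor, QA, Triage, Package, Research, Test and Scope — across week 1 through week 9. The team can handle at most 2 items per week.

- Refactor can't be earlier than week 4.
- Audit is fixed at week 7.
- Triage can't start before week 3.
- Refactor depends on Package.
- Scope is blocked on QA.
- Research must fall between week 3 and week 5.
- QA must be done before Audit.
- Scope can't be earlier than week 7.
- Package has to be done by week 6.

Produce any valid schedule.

Refactor in week 4; Test in week 2; Package in week 1; QA in week 1; Triage in week 3; Research in week 3; Scope in week 7; Audit in week 7

Checking: QA(week 1) before Audit(week 7); Package(week 1) before Refactor(week 4); QA(week 1) before Scope(week 7); Triage=week 3 in [week 3,week 9]; Scope=week 7 in [week 7,week 9]; Refactor=week 4 in [week 4,week 9]; Research=week 3 in [week 3,week 5]; Audit=week 7 in [week 7,week 7]; Package=week 1 in [week 1,week 6]; max 2 per week (cap 2).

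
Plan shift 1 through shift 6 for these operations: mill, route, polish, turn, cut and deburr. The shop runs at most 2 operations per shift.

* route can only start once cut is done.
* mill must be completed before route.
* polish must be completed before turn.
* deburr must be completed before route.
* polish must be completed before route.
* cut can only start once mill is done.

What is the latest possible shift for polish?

shift 5

Downstream work caps polish at shift 5.
polish at shift 5 is achievable: turn=shift 6, deburr=shift 1, polish=shift 5, cut=shift 2, route=shift 6, mill=shift 1.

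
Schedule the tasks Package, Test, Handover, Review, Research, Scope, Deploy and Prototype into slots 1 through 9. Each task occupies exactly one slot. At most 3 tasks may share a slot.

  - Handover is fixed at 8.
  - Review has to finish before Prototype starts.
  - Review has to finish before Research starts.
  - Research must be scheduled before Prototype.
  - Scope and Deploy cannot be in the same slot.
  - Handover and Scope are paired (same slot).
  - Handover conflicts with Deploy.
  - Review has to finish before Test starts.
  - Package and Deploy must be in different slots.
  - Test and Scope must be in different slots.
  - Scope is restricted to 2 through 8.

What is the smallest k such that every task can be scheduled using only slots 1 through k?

8

The precedence chain requires at least 3 distinct slots.
With at most 3 per slot and 8 tasks, at least 3 slots are needed.
Handover can't be placed before 8, so the schedule must run through at least slot 8.
8 works (last occupied slot: 8): for example Deploy -> 2, Handover -> 8, Test -> 2, Package -> 1, Scope -> 8, Research -> 2, Prototype -> 3, Review -> 1.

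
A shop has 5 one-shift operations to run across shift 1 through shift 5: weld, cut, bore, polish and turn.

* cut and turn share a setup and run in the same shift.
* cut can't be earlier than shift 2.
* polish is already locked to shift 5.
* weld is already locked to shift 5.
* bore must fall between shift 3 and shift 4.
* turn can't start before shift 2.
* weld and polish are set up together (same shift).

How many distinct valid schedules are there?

Splitting on cut: it can be shift 2 (2), shift 3 (2), shift 4 (2), shift 5 (2). Listing each branch's schedules as (weld, bore, polish, turn) by shift number:
cut=shift 2: (5,3,5,2) (5,4,5,2) — 2.
cut=shift 3: (5,3,5,3) (5,4,5,3) — 2.
cut=shift 4: (5,3,5,4) (5,4,5,4) — 2.
cut=shift 5: (5,3,5,5) (5,4,5,5) — 2.
Summing: 2 + 2 + 2 + 2 = 8.

8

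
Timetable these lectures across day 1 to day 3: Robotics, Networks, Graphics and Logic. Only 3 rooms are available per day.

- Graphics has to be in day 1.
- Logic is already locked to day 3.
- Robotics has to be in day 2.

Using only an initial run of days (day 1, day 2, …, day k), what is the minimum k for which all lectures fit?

With at most 3 per day and 4 lectures, at least 2 days are needed.
Logic can't be placed before day 3, so the schedule must run through at least day 3.
3 works (last occupied day: day 3): for example Networks -> day 1, Graphics -> day 1, Robotics -> day 2, Logic -> day 3.

3 days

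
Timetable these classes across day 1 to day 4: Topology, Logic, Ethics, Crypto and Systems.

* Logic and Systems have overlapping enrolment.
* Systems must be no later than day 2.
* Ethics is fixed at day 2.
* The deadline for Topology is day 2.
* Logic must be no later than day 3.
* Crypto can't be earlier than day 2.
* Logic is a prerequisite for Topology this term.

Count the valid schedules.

Enumerating: Topology=day 2, Systems=day 2, Crypto=day 2, Ethics=day 2, Logic=day 1 | Crypto -> day 3; Topology -> day 2; Ethics -> day 2; Logic -> day 1; Systems -> day 2 | Systems=day 2; Logic=day 1; Crypto=day 4; Topology=day 2; Ethics=day 2.

3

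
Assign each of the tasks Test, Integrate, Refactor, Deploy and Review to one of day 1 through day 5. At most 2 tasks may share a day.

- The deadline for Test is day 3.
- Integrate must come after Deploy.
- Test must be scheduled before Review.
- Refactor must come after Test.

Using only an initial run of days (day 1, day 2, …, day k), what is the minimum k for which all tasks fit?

3 days

The precedence chain requires at least 2 distinct days.
With at most 2 per day and 5 tasks, at least 3 days are needed.
3 works (last occupied day: day 3): for example Integrate in day 2, Review in day 3, Refactor in day 2, Test in day 1, Deploy in day 1.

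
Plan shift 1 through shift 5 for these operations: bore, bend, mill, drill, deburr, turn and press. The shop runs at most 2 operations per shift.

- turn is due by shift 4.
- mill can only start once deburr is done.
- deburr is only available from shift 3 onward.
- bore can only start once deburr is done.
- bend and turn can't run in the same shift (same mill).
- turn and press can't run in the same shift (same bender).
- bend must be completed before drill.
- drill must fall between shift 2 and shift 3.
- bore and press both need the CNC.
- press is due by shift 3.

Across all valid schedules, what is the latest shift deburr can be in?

Deburr is available from shift 3; downstream work caps deburr at shift 4.
deburr at shift 4 is achievable: bend -> shift 1; mill -> shift 5; bore -> shift 5; turn -> shift 2; deburr -> shift 4; drill -> shift 2; press -> shift 1.

shift 4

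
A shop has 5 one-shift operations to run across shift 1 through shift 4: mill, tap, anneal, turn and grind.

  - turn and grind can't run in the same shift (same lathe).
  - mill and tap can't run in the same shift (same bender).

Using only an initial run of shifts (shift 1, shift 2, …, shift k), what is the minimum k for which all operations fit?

Could 1 shift be enough, i.e. nothing placed later than shift 1? No: tap can't share with mill (shift 1) → nothing is left.
So 1 shift is not enough.
2 works (last occupied shift: shift 2): for example grind=shift 2; mill=shift 1; tap=shift 2; turn=shift 1; anneal=shift 1.

2 shifts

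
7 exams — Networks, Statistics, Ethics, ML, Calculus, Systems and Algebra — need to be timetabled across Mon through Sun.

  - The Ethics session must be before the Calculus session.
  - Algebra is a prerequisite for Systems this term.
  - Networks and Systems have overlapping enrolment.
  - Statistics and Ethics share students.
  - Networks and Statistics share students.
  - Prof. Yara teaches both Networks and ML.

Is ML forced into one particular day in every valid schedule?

No

ML can be Mon (e.g. Ethics in Mon, Systems in Tue, Algebra in Mon, Networks in Wed, ML in Mon, Calculus in Tue, Statistics in Tue) or Tue (e.g. Calculus=Tue, Ethics=Mon, Systems=Tue, Statistics=Tue, Networks=Mon, Algebra=Mon, ML=Tue).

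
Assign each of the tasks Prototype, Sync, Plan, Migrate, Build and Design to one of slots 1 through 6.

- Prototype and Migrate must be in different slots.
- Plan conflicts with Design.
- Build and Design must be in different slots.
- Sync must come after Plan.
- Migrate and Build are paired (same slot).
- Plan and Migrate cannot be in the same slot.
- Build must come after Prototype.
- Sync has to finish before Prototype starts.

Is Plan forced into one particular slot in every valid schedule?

Plan can be 1 (e.g. Prototype -> 3, Sync -> 2, Plan -> 1, Build -> 4, Design -> 2, Migrate -> 4) or 2 (e.g. Prototype in 4; Migrate in 5; Design in 1; Plan in 2; Build in 5; Sync in 3).

No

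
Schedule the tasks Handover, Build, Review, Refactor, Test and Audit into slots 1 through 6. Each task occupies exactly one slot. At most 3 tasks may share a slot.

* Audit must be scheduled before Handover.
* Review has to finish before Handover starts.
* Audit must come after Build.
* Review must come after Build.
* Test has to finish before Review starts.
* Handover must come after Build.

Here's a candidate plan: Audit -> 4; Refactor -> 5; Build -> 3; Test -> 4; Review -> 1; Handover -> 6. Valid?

Invalid. Test has to finish before Review starts.

Handover must come after Build — holds.
Test has to finish before Review starts — violated.
Review has to finish before Handover starts — holds.
Audit must come after Build — holds.
Review must come after Build — violated.
At most 3 tasks may share a slot — holds.
Audit must be scheduled before Handover — holds.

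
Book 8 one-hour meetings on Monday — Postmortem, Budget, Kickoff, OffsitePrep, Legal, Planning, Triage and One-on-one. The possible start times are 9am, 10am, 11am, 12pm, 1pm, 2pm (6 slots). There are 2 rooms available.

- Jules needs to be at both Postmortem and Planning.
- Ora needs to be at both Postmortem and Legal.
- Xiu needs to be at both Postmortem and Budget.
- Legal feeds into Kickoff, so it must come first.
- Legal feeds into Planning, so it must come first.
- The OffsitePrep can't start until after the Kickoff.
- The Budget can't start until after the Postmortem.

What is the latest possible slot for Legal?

Downstream work caps Legal at 12pm.
Legal at 12pm is achievable: Triage in 9am, Legal in 12pm, Budget in 10am, Kickoff in 1pm, OffsitePrep in 2pm, One-on-one in 10am, Planning in 1pm, Postmortem in 9am.

12pm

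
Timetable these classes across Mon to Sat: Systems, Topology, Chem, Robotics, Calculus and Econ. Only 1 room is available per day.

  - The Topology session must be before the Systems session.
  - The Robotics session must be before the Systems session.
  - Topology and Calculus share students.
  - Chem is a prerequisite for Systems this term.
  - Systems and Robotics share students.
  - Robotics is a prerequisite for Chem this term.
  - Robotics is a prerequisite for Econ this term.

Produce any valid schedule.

Econ in Fri; Calculus in Sat; Topology in Wed; Systems in Thu; Robotics in Mon; Chem in Tue

Checking: Robotics(Mon) before Econ(Fri); Robotics(Mon) before Systems(Thu); Chem(Tue) before Systems(Thu); Topology(Wed) before Systems(Thu); Robotics(Mon) before Chem(Tue); Topology(Wed) != Calculus(Sat); Systems(Thu) != Robotics(Mon); max 1 per day (cap 1).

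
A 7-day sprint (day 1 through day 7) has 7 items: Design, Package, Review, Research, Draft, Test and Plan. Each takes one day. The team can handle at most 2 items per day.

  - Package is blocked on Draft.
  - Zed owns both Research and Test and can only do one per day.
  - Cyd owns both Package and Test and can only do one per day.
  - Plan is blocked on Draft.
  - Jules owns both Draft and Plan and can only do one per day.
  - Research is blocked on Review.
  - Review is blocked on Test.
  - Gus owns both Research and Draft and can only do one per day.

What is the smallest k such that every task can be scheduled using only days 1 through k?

The precedence chain requires at least 3 distinct days.
With at most 2 per day and 7 tasks, at least 4 days are needed.
4 works (last occupied day: day 4): for example Design in day 4, Test in day 1, Review in day 2, Draft in day 1, Package in day 2, Plan in day 3, Research in day 3.

4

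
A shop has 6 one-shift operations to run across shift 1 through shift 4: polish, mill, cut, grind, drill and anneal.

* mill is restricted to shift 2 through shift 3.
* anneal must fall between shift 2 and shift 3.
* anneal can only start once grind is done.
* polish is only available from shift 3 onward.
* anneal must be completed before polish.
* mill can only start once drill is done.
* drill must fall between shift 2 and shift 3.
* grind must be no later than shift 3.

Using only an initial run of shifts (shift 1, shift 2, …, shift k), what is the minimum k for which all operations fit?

3

The precedence chain requires at least 3 distinct shifts.
3 works (last occupied shift: shift 3): for example anneal -> shift 2, cut -> shift 1, drill -> shift 2, mill -> shift 3, polish -> shift 3, grind -> shift 1.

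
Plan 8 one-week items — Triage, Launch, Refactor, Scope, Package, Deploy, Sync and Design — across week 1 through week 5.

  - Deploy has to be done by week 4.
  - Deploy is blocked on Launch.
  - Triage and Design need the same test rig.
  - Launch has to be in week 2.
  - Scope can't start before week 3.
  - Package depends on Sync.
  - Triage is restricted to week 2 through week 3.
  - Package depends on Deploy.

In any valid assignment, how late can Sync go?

Downstream work caps Sync at week 4.
Sync at week 4 is achievable: Design=week 1; Launch=week 2; Package=week 5; Scope=week 3; Deploy=week 3; Triage=week 2; Refactor=week 1; Sync=week 4.

week 4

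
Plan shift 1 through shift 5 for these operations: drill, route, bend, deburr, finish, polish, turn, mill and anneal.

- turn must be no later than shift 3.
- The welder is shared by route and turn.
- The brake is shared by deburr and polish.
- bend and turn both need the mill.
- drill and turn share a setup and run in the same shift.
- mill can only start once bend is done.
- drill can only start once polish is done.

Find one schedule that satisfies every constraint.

mill -> shift 2; drill -> shift 2; anneal -> shift 1; deburr -> shift 2; polish -> shift 1; turn -> shift 2; bend -> shift 1; route -> shift 1; finish -> shift 1

Checking: bend(shift 1) before mill(shift 2); polish(shift 1) before drill(shift 2); bend(shift 1) != turn(shift 2); route(shift 1) != turn(shift 2); deburr(shift 2) != polish(shift 1); drill = turn = shift 2; turn=shift 2 in [shift 1,shift 3].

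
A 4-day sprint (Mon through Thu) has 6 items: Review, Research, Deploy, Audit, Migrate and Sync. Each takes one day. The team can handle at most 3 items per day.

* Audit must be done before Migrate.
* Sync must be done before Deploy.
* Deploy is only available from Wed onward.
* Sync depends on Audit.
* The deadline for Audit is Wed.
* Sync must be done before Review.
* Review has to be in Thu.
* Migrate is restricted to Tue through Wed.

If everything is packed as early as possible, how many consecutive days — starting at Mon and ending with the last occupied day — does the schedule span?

4

The precedence chain requires at least 3 distinct days.
With at most 3 per day and 6 work items, at least 2 days are needed.
Review can't be placed before Thu — that is day 4 counting from Mon — so the schedule must run through at least 4 days.
4 works (last occupied day: Thu): for example Review=Thu, Research=Mon, Migrate=Tue, Sync=Tue, Audit=Mon, Deploy=Wed.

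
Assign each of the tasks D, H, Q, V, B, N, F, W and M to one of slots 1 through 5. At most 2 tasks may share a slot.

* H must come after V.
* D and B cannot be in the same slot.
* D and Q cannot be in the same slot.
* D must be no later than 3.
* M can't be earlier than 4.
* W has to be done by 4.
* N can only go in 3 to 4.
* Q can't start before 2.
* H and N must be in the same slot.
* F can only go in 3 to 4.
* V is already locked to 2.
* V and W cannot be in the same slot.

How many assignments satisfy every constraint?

Splitting on D: it can be 1 (19), 2 (12), 3 (4). Listing each branch's schedules as (H, Q, V, B, N, F, W, M):
D=1: (3,2,2,4,3,4,1,5) (3,2,2,5,3,4,1,4) (3,2,2,5,3,4,1,5) (3,2,2,5,3,4,4,5) (3,4,2,2,3,4,1,5) (3,4,2,5,3,4,1,5) (3,5,2,2,3,4,1,4) (3,5,2,2,3,4,1,5) (3,5,2,2,3,4,4,5) (3,5,2,4,3,4,1,5) (3,5,2,5,3,4,1,4) (4,2,2,3,4,3,1,5) (4,2,2,5,4,3,1,5) (4,2,2,5,4,3,3,5) (4,3,2,2,4,3,1,5) (4,3,2,5,4,3,1,5) (4,5,2,2,4,3,1,5) (4,5,2,2,4,3,3,5) (4,5,2,3,4,3,1,5) — 19.
D=2: (3,4,2,1,3,4,1,5) (3,4,2,5,3,4,1,5) (3,5,2,1,3,4,1,4) (3,5,2,1,3,4,1,5) (3,5,2,1,3,4,4,5) (3,5,2,4,3,4,1,5) (3,5,2,5,3,4,1,4) (4,3,2,1,4,3,1,5) (4,3,2,5,4,3,1,5) (4,5,2,1,4,3,1,5) (4,5,2,1,4,3,3,5) (4,5,2,3,4,3,1,5) — 12.
D=3: (4,2,2,1,4,3,1,5) (4,2,2,5,4,3,1,5) (4,5,2,1,4,3,1,5) (4,5,2,2,4,3,1,5) — 4.
Summing: 19 + 12 + 4 = 35.

35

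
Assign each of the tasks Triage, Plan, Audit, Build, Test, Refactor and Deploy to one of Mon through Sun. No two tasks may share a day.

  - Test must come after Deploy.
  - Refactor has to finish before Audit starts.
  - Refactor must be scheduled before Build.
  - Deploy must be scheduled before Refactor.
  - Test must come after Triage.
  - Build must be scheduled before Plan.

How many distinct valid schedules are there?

60

Splitting on Plan: it can be Thu (3), Fri (10), Sat (19), Sun (28). Listing each branch's schedules as (Triage, Audit, Build, Test, Refactor, Deploy):
Plan=Thu: (Fri,Sat,Wed,Sun,Tue,Mon) (Fri,Sun,Wed,Sat,Tue,Mon) (Sat,Fri,Wed,Sun,Tue,Mon) — 3.
Plan=Fri: (Mon,Sat,Thu,Sun,Wed,Tue) (Mon,Sun,Thu,Sat,Wed,Tue) (Tue,Sat,Thu,Sun,Wed,Mon) (Tue,Sun,Thu,Sat,Wed,Mon) (Wed,Sat,Thu,Sun,Tue,Mon) (Wed,Sun,Thu,Sat,Tue,Mon) (Thu,Sat,Wed,Sun,Tue,Mon) (Thu,Sun,Wed,Sat,Tue,Mon) (Sat,Wed,Thu,Sun,Tue,Mon) (Sat,Thu,Wed,Sun,Tue,Mon) — 10.
Plan=Sat: (Mon,Thu,Fri,Sun,Wed,Tue) (Mon,Fri,Thu,Sun,Wed,Tue) (Mon,Sun,Thu,Fri,Wed,Tue) (Mon,Sun,Fri,Wed,Thu,Tue) (Mon,Sun,Fri,Thu,Wed,Tue) (Tue,Thu,Fri,Sun,Wed,Mon) (Tue,Fri,Thu,Sun,Wed,Mon) (Tue,Sun,Thu,Fri,Wed,Mon) (Tue,Sun,Fri,Wed,Thu,Mon) (Tue,Sun,Fri,Thu,Wed,Mon) (Wed,Thu,Fri,Sun,Tue,Mon) (Wed,Fri,Thu,Sun,Tue,Mon) (Wed,Sun,Thu,Fri,Tue,Mon) (Wed,Sun,Fri,Thu,Tue,Mon) (Thu,Wed,Fri,Sun,Tue,Mon) (Thu,Fri,Wed,Sun,Tue,Mon) (Thu,Sun,Wed,Fri,Tue,Mon) (Fri,Wed,Thu,Sun,Tue,Mon) (Fri,Thu,Wed,Sun,Tue,Mon) — 19.
Plan=Sun: (Mon,Thu,Fri,Sat,Wed,Tue) (Mon,Thu,Sat,Fri,Wed,Tue) (Mon,Fri,Thu,Sat,Wed,Tue) (Mon,Fri,Sat,Wed,Thu,Tue) (Mon,Fri,Sat,Thu,Wed,Tue) (Mon,Sat,Thu,Fri,Wed,Tue) (Mon,Sat,Fri,Wed,Thu,Tue) (Mon,Sat,Fri,Thu,Wed,Tue) (Tue,Thu,Fri,Sat,Wed,Mon) (Tue,Thu,Sat,Fri,Wed,Mon) (Tue,Fri,Thu,Sat,Wed,Mon) (Tue,Fri,Sat,Wed,Thu,Mon) (Tue,Fri,Sat,Thu,Wed,Mon) (Tue,Sat,Thu,Fri,Wed,Mon) (Tue,Sat,Fri,Wed,Thu,Mon) (Tue,Sat,Fri,Thu,Wed,Mon) (Wed,Thu,Fri,Sat,Tue,Mon) (Wed,Thu,Sat,Fri,Tue,Mon) (Wed,Fri,Thu,Sat,Tue,Mon) (Wed,Fri,Sat,Thu,Tue,Mon) (Wed,Sat,Thu,Fri,Tue,Mon) (Wed,Sat,Fri,Thu,Tue,Mon) (Thu,Wed,Fri,Sat,Tue,Mon) (Thu,Wed,Sat,Fri,Tue,Mon) (Thu,Fri,Wed,Sat,Tue,Mon) (Thu,Sat,Wed,Fri,Tue,Mon) (Fri,Wed,Thu,Sat,Tue,Mon) (Fri,Thu,Wed,Sat,Tue,Mon) — 28.
Summing: 3 + 10 + 19 + 28 = 60.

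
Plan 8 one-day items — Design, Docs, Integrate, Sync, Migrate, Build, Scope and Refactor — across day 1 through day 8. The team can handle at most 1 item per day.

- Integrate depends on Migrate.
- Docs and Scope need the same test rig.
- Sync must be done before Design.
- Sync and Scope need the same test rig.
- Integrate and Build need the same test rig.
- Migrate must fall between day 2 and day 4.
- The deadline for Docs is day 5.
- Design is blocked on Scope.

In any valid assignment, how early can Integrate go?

Precedence pushes Integrate to at least day 3.
Integrate at day 3 is achievable: Refactor=day 8; Scope=day 5; Build=day 7; Integrate=day 3; Sync=day 4; Design=day 6; Docs=day 1; Migrate=day 2.

day 3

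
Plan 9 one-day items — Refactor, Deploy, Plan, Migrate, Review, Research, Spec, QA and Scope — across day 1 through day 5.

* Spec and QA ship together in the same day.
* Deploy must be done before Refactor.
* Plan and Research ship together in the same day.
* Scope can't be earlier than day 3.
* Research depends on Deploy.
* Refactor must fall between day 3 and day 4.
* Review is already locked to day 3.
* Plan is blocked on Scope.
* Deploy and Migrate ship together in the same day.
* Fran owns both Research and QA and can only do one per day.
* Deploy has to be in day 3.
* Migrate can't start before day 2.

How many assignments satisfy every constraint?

12

Splitting on Plan: it can be day 4 (4), day 5 (8). Listing each branch's schedules as (Refactor, Deploy, Migrate, Review, Research, Spec, QA, Scope) by day number:
Plan=day 4: (4,3,3,3,4,1,1,3) (4,3,3,3,4,2,2,3) (4,3,3,3,4,3,3,3) (4,3,3,3,4,5,5,3) — 4.
Plan=day 5: (4,3,3,3,5,1,1,3) (4,3,3,3,5,1,1,4) (4,3,3,3,5,2,2,3) (4,3,3,3,5,2,2,4) (4,3,3,3,5,3,3,3) (4,3,3,3,5,3,3,4) (4,3,3,3,5,4,4,3) (4,3,3,3,5,4,4,4) — 8.
Summing: 4 + 8 = 12.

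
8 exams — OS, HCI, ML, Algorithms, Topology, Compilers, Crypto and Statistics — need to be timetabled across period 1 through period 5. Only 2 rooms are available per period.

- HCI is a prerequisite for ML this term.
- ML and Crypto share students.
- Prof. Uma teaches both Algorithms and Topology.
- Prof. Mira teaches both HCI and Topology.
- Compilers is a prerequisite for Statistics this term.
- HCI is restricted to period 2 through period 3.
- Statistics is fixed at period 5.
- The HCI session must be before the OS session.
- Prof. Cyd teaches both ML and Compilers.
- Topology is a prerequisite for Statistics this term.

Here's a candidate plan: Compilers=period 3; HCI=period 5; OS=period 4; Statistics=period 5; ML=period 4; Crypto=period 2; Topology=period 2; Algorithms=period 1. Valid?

Topology is a prerequisite for Statistics this term — holds.
ML and Crypto share students — holds.
The HCI session must be before the OS session — violated.
Only 2 rooms are available per period — holds.
Prof. Mira teaches both HCI and Topology — holds.
Prof. Cyd teaches both ML and Compilers — holds.
HCI is restricted to period 2 through period 3 — violated.
HCI is a prerequisite for ML this term — violated.
Prof. Uma teaches both Algorithms and Topology — holds.
Compilers is a prerequisite for Statistics this term — holds.
Statistics is fixed at period 5 — holds.

No. HCI is restricted to period 2 through period 3 is not satisfied.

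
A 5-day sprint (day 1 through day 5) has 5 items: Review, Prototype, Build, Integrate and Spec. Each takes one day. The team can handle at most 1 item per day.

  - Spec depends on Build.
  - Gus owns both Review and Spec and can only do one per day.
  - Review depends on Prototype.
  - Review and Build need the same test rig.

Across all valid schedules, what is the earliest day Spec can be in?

day 2

Precedence pushes Spec to at least day 2.
Spec at day 2 is achievable: Prototype -> day 3; Integrate -> day 5; Review -> day 4; Build -> day 1; Spec -> day 2.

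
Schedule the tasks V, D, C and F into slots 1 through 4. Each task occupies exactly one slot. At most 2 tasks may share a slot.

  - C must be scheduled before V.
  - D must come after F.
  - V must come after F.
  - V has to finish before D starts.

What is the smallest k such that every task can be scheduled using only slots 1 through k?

3 slots

The precedence chain requires at least 3 distinct slots.
With at most 2 per slot and 4 tasks, at least 2 slots are needed.
3 works (last occupied slot: 3): for example C=1; V=2; D=3; F=1.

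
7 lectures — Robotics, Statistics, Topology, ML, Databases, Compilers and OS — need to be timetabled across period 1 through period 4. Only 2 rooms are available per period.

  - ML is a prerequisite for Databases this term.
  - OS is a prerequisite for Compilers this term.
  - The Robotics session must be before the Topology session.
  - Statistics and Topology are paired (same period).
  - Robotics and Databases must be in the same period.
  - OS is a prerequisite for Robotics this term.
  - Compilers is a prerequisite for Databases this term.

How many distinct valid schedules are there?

2

Enumerating: Statistics in period 4; Compilers in period 2; ML in period 1; OS in period 1; Topology in period 4; Databases in period 3; Robotics in period 3 | Databases in period 3; Robotics in period 3; Compilers in period 2; ML in period 2; OS in period 1; Topology in period 4; Statistics in period 4.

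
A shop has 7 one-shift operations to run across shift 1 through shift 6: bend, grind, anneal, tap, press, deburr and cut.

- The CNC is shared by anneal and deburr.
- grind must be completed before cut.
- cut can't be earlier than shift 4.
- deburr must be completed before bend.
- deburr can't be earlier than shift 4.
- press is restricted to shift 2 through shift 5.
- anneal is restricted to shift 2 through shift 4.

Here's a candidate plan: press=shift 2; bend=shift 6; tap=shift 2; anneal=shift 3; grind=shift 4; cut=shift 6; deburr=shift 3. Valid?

cut can't be earlier than shift 4 — holds.
deburr can't be earlier than shift 4 — violated.
anneal is restricted to shift 2 through shift 4 — holds.
deburr must be completed before bend — holds.
press is restricted to shift 2 through shift 5 — holds.
The CNC is shared by anneal and deburr — violated.
grind must be completed before cut — holds.

No. The CNC is shared by anneal and deburr is not satisfied.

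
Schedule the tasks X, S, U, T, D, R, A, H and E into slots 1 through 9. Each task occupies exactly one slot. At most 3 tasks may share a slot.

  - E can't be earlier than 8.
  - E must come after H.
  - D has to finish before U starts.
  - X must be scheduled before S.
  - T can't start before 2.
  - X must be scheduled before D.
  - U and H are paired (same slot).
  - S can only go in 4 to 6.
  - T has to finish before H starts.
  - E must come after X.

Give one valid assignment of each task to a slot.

T=2; R=1; X=1; U=3; H=3; E=8; S=4; D=2; A=1

Checking: T(2) before H(3); X(1) before E(8); X(1) before S(4); H(3) before E(8); D(2) before U(3); X(1) before D(2); U = H = 3; S=4 in [4,6]; T=2 in [2,9]; E=8 in [8,9]; max 3 per slot (cap 3).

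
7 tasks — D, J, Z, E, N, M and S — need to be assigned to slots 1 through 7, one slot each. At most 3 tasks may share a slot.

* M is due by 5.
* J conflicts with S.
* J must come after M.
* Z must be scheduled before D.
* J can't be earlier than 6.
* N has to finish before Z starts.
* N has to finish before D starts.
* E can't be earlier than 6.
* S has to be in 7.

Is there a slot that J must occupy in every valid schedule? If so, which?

J's window is 6–7.
S is fixed at 7, and J can't share a slot with S.
So J must be 6.

6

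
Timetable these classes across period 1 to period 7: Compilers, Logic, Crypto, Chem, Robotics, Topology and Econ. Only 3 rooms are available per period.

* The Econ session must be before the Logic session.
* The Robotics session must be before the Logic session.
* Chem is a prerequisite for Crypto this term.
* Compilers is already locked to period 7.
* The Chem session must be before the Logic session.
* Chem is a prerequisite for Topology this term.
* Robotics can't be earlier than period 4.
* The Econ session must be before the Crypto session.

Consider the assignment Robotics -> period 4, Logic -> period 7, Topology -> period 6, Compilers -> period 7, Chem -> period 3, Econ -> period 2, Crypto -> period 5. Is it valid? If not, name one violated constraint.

Only 3 rooms are available per period — holds.
Chem is a prerequisite for Topology this term — holds.
Robotics can't be earlier than period 4 — holds.
Chem is a prerequisite for Crypto this term — holds.
The Robotics session must be before the Logic session — holds.
Compilers is already locked to period 7 — holds.
The Econ session must be before the Crypto session — holds.
The Chem session must be before the Logic session — holds.
The Econ session must be before the Logic session — holds.

Yes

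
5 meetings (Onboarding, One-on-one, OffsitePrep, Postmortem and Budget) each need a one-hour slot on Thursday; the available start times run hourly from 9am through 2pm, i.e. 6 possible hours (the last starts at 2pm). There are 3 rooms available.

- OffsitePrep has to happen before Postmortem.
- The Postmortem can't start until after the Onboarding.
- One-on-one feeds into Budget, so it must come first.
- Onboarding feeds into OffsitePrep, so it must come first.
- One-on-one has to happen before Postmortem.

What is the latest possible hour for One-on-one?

Downstream work caps One-on-one at 1pm.
One-on-one at 1pm is achievable: Budget in 2pm, Postmortem in 2pm, One-on-one in 1pm, OffsitePrep in 10am, Onboarding in 9am.

1pm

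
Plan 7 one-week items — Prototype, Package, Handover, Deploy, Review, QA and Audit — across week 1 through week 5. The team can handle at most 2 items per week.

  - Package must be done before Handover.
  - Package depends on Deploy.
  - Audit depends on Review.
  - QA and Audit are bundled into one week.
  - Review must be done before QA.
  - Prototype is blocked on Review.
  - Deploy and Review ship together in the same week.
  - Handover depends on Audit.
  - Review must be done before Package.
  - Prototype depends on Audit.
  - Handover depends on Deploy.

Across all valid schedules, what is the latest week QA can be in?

Precedence pushes QA to at least week 2; QA must be in the same week as Audit, which can't be after week 4, so QA is at most week 4.
QA at week 4 is achievable: Handover=week 5; QA=week 4; Review=week 1; Prototype=week 5; Deploy=week 1; Audit=week 4; Package=week 2.

week 4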